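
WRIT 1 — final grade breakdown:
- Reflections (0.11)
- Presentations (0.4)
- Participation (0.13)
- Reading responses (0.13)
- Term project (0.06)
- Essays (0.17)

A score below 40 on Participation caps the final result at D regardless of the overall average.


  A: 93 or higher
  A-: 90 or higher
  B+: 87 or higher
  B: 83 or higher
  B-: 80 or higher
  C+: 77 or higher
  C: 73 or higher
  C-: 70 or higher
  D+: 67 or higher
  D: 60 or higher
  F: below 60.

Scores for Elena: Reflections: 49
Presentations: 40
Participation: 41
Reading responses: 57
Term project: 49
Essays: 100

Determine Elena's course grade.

F

Participation score 41 ≥ 40: minimum met.
Weighted total:
  Reflections 49 × 0.11 = 5.39
  Presentations 40 × 0.4 = 16
  Participation 41 × 0.13 = 5.33
  Reading responses 57 × 0.13 = 7.41
  Term project 49 × 0.06 = 2.94
  Essays 100 × 0.17 = 17
Sum = 54.07
54.07 < 60 → F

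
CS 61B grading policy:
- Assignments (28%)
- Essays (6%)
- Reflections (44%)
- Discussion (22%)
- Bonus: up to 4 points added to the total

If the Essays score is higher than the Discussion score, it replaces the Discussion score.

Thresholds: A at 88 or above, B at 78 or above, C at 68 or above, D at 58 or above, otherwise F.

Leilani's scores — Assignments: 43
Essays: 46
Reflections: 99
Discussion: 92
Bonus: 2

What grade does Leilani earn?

B

Essays (46) ≤ Discussion (92), so Discussion stays at 92.
Weighted total:
  Assignments 43 × 0.28 = 12.04
  Essays 46 × 0.06 = 2.76
  Reflections 99 × 0.44 = 43.56
  Discussion 92 × 0.22 = 20.24
Sum = 78.6
Bonus: 78.6 + 2 = 80.6
80.6 is ≥ 78 and < 88 → B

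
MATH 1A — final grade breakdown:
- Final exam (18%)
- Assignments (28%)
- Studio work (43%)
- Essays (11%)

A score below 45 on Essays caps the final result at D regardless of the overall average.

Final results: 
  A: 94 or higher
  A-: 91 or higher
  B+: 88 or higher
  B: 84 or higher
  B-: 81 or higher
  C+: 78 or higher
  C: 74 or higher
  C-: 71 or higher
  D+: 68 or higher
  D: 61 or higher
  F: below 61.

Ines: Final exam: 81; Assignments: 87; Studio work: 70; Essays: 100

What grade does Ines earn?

C+

Essays score 100 ≥ 45: minimum met.
Weighted total:
  Final exam 81 × 0.18 = 14.58
  Assignments 87 × 0.28 = 24.36
  Studio work 70 × 0.43 = 30.1
  Essays 100 × 0.11 = 11
Sum = 80.04
80.04 is ≥ 78 and < 81 → C+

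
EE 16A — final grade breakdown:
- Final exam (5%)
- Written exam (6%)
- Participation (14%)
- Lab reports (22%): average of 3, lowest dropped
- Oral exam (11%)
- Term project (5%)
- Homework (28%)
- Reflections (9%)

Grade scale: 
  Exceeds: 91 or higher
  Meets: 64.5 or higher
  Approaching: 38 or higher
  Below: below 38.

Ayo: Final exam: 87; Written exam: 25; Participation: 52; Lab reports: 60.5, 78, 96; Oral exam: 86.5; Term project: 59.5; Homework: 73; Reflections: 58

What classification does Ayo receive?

Meets

Lab reports: drop 60.5 → average of remaining 2 = 174/2 = 87
Weighted total:
  Final exam 87 × 0.05 = 4.35
  Written exam 25 × 0.06 = 1.5
  Participation 52 × 0.14 = 7.28
  Lab reports 87 × 0.22 = 19.14
  Oral exam 86.5 × 0.11 = 9.515
  Term project 59.5 × 0.05 = 2.975
  Homework 73 × 0.28 = 20.44
  Reflections 58 × 0.09 = 5.22
Sum = 70.42
70.42 is ≥ 64.5 and < 91 → Meets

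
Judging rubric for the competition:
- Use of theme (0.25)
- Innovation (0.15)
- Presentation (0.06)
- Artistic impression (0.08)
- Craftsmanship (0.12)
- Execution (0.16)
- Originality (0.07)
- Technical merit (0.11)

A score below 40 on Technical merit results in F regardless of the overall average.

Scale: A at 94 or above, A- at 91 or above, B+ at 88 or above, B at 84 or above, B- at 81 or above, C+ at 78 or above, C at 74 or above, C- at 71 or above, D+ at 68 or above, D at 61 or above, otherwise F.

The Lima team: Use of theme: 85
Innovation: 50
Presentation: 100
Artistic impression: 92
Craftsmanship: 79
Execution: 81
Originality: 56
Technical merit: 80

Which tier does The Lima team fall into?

Technical merit score 80 ≥ 40: minimum met.
Weighted total:
  Use of theme 85 × 0.25 = 21.25
  Innovation 50 × 0.15 = 7.5
  Presentation 100 × 0.06 = 6
  Artistic impression 92 × 0.08 = 7.36
  Craftsmanship 79 × 0.12 = 9.48
  Execution 81 × 0.16 = 12.96
  Originality 56 × 0.07 = 3.92
  Technical merit 80 × 0.11 = 8.8
Sum = 77.27
77.27 is ≥ 74 and < 78 → C

C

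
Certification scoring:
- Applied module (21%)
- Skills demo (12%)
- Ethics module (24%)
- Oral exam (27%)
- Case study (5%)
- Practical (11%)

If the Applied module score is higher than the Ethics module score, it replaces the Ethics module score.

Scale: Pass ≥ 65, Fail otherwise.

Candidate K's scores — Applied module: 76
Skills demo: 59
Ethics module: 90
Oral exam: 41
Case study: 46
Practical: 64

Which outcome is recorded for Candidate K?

Pass

Applied module (76) ≤ Ethics module (90), so Ethics module stays at 90.
Weighted total:
  Applied module 76 × 0.21 = 15.96
  Skills demo 59 × 0.12 = 7.08
  Ethics module 90 × 0.24 = 21.6
  Oral exam 41 × 0.27 = 11.07
  Case study 46 × 0.05 = 2.3
  Practical 64 × 0.11 = 7.04
Sum = 65.05
65.05 ≥ 65 → Pass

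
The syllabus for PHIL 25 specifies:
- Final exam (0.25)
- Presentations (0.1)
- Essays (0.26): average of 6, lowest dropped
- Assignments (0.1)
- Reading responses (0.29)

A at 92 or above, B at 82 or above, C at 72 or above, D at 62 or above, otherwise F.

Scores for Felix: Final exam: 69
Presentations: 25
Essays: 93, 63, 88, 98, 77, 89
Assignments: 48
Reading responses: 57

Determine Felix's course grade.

Essays: drop 63 → average of remaining 5 = 445/5 = 89
Weighted total:
  Final exam 69 × 0.25 = 17.25
  Presentations 25 × 0.1 = 2.5
  Essays 89 × 0.26 = 23.14
  Assignments 48 × 0.1 = 4.8
  Reading responses 57 × 0.29 = 16.53
Sum = 64.22
64.22 is ≥ 62 and < 72 → D

D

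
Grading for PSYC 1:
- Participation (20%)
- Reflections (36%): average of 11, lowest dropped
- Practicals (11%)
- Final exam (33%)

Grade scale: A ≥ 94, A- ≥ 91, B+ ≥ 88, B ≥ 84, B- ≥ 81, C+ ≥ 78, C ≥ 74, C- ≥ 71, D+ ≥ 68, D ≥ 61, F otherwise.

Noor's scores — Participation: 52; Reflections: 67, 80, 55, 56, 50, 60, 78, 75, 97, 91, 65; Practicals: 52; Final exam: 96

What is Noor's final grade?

Reflections: drop 50 → average of remaining 10 = 724/10 = 72.4
Weighted total:
  Participation 52 × 0.2 = 10.4
  Reflections 72.4 × 0.36 = 26.064
  Practicals 52 × 0.11 = 5.72
  Final exam 96 × 0.33 = 31.68
Sum = 73.864
73.864 is ≥ 71 and < 74 → C-

C-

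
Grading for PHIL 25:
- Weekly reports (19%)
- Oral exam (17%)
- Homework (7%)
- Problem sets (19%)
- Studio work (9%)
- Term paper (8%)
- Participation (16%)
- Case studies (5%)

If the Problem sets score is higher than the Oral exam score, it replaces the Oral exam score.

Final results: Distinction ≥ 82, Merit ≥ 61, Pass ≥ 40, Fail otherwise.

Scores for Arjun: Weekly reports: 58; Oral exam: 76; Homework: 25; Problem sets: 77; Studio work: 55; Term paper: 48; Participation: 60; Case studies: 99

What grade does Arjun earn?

Merit

Problem sets (77) > Oral exam (76), so Oral exam counts as 77.
Weighted total:
  Weekly reports 58 × 0.19 = 11.02
  Oral exam 77 × 0.17 = 13.09
  Homework 25 × 0.07 = 1.75
  Problem sets 77 × 0.19 = 14.63
  Studio work 55 × 0.09 = 4.95
  Term paper 48 × 0.08 = 3.84
  Participation 60 × 0.16 = 9.6
  Case studies 99 × 0.05 = 4.95
Sum = 63.83
63.83 is ≥ 61 and < 82 → Merit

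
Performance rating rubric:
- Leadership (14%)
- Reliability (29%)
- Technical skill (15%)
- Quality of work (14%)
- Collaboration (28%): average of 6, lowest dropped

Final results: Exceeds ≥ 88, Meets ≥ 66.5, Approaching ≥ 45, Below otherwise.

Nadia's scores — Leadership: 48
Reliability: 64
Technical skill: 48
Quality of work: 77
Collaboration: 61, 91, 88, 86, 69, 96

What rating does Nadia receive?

Meets

Collaboration: drop 61 → average of remaining 5 = 430/5 = 86
Weighted total:
  Leadership 48 × 0.14 = 6.72
  Reliability 64 × 0.29 = 18.56
  Technical skill 48 × 0.15 = 7.2
  Quality of work 77 × 0.14 = 10.78
  Collaboration 86 × 0.28 = 24.08
Sum = 67.34
67.34 is ≥ 66.5 and < 88 → Meets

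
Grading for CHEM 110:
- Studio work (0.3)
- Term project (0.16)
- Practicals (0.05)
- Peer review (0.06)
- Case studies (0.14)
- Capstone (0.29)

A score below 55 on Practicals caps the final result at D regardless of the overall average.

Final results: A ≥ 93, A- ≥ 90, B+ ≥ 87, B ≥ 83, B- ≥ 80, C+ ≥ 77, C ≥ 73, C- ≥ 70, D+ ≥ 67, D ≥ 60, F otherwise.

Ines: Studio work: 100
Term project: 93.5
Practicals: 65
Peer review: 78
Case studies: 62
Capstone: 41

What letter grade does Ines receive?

Practicals score 65 ≥ 55: minimum met.
Weighted total:
  Studio work 100 × 0.3 = 30
  Term project 93.5 × 0.16 = 14.96
  Practicals 65 × 0.05 = 3.25
  Peer review 78 × 0.06 = 4.68
  Case studies 62 × 0.14 = 8.68
  Capstone 41 × 0.29 = 11.89
Sum = 73.46
73.46 is ≥ 73 and < 77 → C

C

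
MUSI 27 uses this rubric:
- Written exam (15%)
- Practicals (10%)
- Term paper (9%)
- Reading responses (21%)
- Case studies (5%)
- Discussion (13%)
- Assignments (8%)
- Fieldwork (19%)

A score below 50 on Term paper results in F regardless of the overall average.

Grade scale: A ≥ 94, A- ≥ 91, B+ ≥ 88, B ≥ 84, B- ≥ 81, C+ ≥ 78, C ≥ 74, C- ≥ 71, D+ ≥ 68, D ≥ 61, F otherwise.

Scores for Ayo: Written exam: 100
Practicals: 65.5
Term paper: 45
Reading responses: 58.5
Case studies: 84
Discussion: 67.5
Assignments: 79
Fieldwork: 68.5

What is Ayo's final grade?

Term paper score 45 < 50: minimum not met.
Weighted total:
  Written exam 100 × 0.15 = 15
  Practicals 65.5 × 0.1 = 6.55
  Term paper 45 × 0.09 = 4.05
  Reading responses 58.5 × 0.21 = 12.285
  Case studies 84 × 0.05 = 4.2
  Discussion 67.5 × 0.13 = 8.775
  Assignments 79 × 0.08 = 6.32
  Fieldwork 68.5 × 0.19 = 13.015
Sum = 70.195
Because the Term paper minimum was not met, the result is F.

F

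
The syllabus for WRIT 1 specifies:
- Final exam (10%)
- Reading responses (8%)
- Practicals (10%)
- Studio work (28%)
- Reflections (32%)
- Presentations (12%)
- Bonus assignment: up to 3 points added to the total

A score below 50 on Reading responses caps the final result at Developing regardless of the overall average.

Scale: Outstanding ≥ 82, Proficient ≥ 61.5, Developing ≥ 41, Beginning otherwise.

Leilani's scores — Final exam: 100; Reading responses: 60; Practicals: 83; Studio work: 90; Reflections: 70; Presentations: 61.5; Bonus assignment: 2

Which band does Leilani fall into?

Reading responses score 60 ≥ 50: minimum met.
Weighted total:
  Final exam 100 × 0.1 = 10
  Reading responses 60 × 0.08 = 4.8
  Practicals 83 × 0.1 = 8.3
  Studio work 90 × 0.28 = 25.2
  Reflections 70 × 0.32 = 22.4
  Presentations 61.5 × 0.12 = 7.38
Sum = 78.08
Bonus assignment: 78.08 + 2 = 80.08
80.08 is ≥ 61.5 and < 82 → Proficient

Proficient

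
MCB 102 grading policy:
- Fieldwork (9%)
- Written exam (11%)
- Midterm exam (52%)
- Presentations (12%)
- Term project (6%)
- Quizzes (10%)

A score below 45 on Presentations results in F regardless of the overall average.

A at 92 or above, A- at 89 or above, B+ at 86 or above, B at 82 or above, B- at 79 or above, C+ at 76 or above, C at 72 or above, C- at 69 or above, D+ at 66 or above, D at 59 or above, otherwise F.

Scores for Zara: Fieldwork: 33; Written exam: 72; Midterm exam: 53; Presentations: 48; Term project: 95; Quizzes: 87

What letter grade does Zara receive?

Presentations score 48 ≥ 45: minimum met.
Weighted total:
  Fieldwork 33 × 0.09 = 2.97
  Written exam 72 × 0.11 = 7.92
  Midterm exam 53 × 0.52 = 27.56
  Presentations 48 × 0.12 = 5.76
  Term project 95 × 0.06 = 5.7
  Quizzes 87 × 0.1 = 8.7
Sum = 58.61
58.61 < 59 → F

F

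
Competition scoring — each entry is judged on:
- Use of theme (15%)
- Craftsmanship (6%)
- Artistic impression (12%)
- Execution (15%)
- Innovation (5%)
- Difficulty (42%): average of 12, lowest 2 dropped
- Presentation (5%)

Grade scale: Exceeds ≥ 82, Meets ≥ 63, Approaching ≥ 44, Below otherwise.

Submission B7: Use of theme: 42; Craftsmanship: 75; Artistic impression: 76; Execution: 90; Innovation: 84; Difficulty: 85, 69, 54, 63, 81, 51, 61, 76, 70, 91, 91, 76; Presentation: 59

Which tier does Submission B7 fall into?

Difficulty: drop 51, 54 → average of remaining 10 = 763/10 = 76.3
Weighted total:
  Use of theme 42 × 0.15 = 6.3
  Craftsmanship 75 × 0.06 = 4.5
  Artistic impression 76 × 0.12 = 9.12
  Execution 90 × 0.15 = 13.5
  Innovation 84 × 0.05 = 4.2
  Difficulty 76.3 × 0.42 = 32.046
  Presentation 59 × 0.05 = 2.95
Sum = 72.616
72.616 is ≥ 63 and < 82 → Meets

Meets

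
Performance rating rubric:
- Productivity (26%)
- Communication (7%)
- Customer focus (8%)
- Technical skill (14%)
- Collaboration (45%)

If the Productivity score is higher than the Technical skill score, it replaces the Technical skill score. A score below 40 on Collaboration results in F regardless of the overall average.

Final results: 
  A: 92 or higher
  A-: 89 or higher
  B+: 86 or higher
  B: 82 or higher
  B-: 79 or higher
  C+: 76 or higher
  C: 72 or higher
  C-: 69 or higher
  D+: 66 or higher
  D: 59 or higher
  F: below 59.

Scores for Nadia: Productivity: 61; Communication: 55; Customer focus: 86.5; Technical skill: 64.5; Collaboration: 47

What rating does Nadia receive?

Productivity (61) ≤ Technical skill (64.5), so Technical skill stays at 64.5.
Collaboration score 47 ≥ 40: minimum met.
Weighted total:
  Productivity 61 × 0.26 = 15.86
  Communication 55 × 0.07 = 3.85
  Customer focus 86.5 × 0.08 = 6.92
  Technical skill 64.5 × 0.14 = 9.03
  Collaboration 47 × 0.45 = 21.15
Sum = 56.81
56.81 < 59 → F

F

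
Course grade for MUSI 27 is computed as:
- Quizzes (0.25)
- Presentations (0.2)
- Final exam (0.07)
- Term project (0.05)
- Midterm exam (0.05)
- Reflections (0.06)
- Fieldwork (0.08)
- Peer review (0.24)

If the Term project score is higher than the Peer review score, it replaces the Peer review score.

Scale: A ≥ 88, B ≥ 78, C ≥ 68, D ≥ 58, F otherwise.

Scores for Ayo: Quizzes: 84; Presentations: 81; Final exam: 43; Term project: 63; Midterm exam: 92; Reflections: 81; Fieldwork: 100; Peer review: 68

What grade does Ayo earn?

Term project (63) ≤ Peer review (68), so Peer review stays at 68.
Weighted total:
  Quizzes 84 × 0.25 = 21
  Presentations 81 × 0.2 = 16.2
  Final exam 43 × 0.07 = 3.01
  Term project 63 × 0.05 = 3.15
  Midterm exam 92 × 0.05 = 4.6
  Reflections 81 × 0.06 = 4.86
  Fieldwork 100 × 0.08 = 8
  Peer review 68 × 0.24 = 16.32
Sum = 77.14
77.14 is ≥ 68 and < 78 → C

C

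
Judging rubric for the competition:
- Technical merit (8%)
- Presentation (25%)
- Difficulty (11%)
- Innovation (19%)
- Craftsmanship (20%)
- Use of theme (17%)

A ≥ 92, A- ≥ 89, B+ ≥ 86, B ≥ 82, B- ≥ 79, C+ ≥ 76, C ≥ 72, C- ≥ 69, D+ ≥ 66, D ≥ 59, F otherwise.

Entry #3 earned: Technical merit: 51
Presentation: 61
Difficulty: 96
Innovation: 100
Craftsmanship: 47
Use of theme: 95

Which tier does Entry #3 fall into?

Weighted total:
  Technical merit 51 × 0.08 = 4.08
  Presentation 61 × 0.25 = 15.25
  Difficulty 96 × 0.11 = 10.56
  Innovation 100 × 0.19 = 19
  Craftsmanship 47 × 0.2 = 9.4
  Use of theme 95 × 0.17 = 16.15
Sum = 74.44
74.44 is ≥ 72 and < 76 → C

C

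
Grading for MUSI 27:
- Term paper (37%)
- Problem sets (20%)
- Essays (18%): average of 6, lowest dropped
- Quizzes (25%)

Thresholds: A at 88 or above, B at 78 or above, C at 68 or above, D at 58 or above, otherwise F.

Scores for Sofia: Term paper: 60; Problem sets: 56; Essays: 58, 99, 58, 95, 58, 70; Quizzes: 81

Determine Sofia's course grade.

D

Essays: drop 58 → average of remaining 5 = 380/5 = 76
Weighted total:
  Term paper 60 × 0.37 = 22.2
  Problem sets 56 × 0.2 = 11.2
  Essays 76 × 0.18 = 13.68
  Quizzes 81 × 0.25 = 20.25
Sum = 67.33
67.33 is ≥ 58 and < 68 → D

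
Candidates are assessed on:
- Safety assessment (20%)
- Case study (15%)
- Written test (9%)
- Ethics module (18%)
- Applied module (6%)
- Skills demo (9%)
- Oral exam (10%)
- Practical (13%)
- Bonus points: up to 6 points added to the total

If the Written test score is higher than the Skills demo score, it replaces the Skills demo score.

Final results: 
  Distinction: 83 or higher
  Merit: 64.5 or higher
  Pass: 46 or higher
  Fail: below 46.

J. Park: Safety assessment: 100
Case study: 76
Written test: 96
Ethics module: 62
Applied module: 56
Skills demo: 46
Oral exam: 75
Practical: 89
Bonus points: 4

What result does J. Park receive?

Written test (96) > Skills demo (46), so Skills demo counts as 96.
Weighted total:
  Safety assessment 100 × 0.2 = 20
  Case study 76 × 0.15 = 11.4
  Written test 96 × 0.09 = 8.64
  Ethics module 62 × 0.18 = 11.16
  Applied module 56 × 0.06 = 3.36
  Skills demo 96 × 0.09 = 8.64
  Oral exam 75 × 0.1 = 7.5
  Practical 89 × 0.13 = 11.57
Sum = 82.27
Bonus points: 82.27 + 4 = 86.27
86.27 ≥ 83 → Distinction

Distinction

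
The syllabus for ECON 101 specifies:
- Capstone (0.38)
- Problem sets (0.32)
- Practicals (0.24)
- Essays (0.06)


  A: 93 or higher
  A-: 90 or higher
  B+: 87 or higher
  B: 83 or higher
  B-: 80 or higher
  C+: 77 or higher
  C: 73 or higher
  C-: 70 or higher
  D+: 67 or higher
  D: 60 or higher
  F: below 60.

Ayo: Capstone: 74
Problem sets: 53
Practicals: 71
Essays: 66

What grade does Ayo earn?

Weighted total:
  Capstone 74 × 0.38 = 28.12
  Problem sets 53 × 0.32 = 16.96
  Practicals 71 × 0.24 = 17.04
  Essays 66 × 0.06 = 3.96
Sum = 66.08
66.08 is ≥ 60 and < 67 → D

D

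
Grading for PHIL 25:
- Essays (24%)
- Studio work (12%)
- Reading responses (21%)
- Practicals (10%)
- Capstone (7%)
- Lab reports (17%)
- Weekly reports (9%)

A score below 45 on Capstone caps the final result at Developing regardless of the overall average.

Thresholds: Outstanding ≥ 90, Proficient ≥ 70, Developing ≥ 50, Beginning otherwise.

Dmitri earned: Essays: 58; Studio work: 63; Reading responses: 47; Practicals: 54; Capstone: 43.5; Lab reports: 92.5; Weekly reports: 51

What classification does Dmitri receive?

Capstone score 43.5 < 45: minimum not met.
Weighted total:
  Essays 58 × 0.24 = 13.92
  Studio work 63 × 0.12 = 7.56
  Reading responses 47 × 0.21 = 9.87
  Practicals 54 × 0.1 = 5.4
  Capstone 43.5 × 0.07 = 3.045
  Lab reports 92.5 × 0.17 = 15.725
  Weekly reports 51 × 0.09 = 4.59
Sum = 60.11
60.11 would be Developing; cap at Developing applies → Developing.

Developing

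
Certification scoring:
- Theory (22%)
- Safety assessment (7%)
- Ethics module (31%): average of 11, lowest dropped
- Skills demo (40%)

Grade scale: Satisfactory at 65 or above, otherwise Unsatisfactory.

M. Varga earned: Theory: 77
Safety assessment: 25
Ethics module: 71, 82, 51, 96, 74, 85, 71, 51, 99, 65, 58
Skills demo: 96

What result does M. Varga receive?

Satisfactory

Ethics module: drop 51 → average of remaining 10 = 752/10 = 75.2
Weighted total:
  Theory 77 × 0.22 = 16.94
  Safety assessment 25 × 0.07 = 1.75
  Ethics module 75.2 × 0.31 = 23.312
  Skills demo 96 × 0.4 = 38.4
Sum = 80.402
80.402 ≥ 65 → Satisfactory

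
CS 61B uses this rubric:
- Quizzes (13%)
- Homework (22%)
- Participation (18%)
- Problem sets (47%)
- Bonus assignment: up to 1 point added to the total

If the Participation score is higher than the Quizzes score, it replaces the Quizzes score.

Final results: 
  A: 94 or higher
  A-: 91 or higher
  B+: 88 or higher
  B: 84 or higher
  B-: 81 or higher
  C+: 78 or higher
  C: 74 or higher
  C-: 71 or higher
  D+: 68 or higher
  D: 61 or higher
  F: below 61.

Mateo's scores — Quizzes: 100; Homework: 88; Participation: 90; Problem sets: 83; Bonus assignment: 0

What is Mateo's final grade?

B

Participation (90) ≤ Quizzes (100), so Quizzes stays at 100.
Weighted total:
  Quizzes 100 × 0.13 = 13
  Homework 88 × 0.22 = 19.36
  Participation 90 × 0.18 = 16.2
  Problem sets 83 × 0.47 = 39.01
Sum = 87.57
Bonus assignment: 87.57 + 0 = 87.57
87.57 is ≥ 84 and < 88 → B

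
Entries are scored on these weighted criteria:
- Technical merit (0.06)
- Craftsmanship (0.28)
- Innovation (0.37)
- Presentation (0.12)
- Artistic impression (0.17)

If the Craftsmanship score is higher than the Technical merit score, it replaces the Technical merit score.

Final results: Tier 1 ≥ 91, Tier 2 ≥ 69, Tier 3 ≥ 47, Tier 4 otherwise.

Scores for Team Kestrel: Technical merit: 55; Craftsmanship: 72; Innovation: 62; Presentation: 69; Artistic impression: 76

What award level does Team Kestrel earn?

Tier 3

Craftsmanship (72) > Technical merit (55), so Technical merit counts as 72.
Weighted total:
  Technical merit 72 × 0.06 = 4.32
  Craftsmanship 72 × 0.28 = 20.16
  Innovation 62 × 0.37 = 22.94
  Presentation 69 × 0.12 = 8.28
  Artistic impression 76 × 0.17 = 12.92
Sum = 68.62
68.62 is ≥ 47 and < 69 → Tier 3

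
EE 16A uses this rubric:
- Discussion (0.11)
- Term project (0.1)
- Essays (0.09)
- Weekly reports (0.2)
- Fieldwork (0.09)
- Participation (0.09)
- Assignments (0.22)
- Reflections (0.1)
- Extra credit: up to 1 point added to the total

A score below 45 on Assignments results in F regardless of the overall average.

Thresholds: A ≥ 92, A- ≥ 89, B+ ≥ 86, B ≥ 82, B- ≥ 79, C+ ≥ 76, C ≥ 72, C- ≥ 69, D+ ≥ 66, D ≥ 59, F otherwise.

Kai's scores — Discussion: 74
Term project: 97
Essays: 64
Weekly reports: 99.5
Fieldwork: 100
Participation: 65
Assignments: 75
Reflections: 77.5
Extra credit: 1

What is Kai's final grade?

Assignments score 75 ≥ 45: minimum met.
Weighted total:
  Discussion 74 × 0.11 = 8.14
  Term project 97 × 0.1 = 9.7
  Essays 64 × 0.09 = 5.76
  Weekly reports 99.5 × 0.2 = 19.9
  Fieldwork 100 × 0.09 = 9
  Participation 65 × 0.09 = 5.85
  Assignments 75 × 0.22 = 16.5
  Reflections 77.5 × 0.1 = 7.75
Sum = 82.6
Extra credit: 82.6 + 1 = 83.6
83.6 is ≥ 82 and < 86 → B

B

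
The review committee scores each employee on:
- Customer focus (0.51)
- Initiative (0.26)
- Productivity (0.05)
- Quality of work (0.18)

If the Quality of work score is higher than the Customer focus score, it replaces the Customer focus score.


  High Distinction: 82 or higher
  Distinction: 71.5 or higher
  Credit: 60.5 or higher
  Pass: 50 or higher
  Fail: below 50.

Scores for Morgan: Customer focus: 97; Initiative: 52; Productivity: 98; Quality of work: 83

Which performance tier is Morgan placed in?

Quality of work (83) ≤ Customer focus (97), so Customer focus stays at 97.
Weighted total:
  Customer focus 97 × 0.51 = 49.47
  Initiative 52 × 0.26 = 13.52
  Productivity 98 × 0.05 = 4.9
  Quality of work 83 × 0.18 = 14.94
Sum = 82.83
82.83 ≥ 82 → High Distinction

High Distinction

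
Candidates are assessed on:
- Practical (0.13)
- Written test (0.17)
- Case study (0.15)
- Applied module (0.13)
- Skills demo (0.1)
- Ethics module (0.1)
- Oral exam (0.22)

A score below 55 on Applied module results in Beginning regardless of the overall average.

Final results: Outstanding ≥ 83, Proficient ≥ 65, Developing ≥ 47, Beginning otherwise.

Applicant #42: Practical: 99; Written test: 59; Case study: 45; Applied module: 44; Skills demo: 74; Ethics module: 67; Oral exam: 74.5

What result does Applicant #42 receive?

Beginning

Applied module score 44 < 55: minimum not met.
Weighted total:
  Practical 99 × 0.13 = 12.87
  Written test 59 × 0.17 = 10.03
  Case study 45 × 0.15 = 6.75
  Applied module 44 × 0.13 = 5.72
  Skills demo 74 × 0.1 = 7.4
  Ethics module 67 × 0.1 = 6.7
  Oral exam 74.5 × 0.22 = 16.39
Sum = 65.86
Because the Applied module minimum was not met, the result is Beginning.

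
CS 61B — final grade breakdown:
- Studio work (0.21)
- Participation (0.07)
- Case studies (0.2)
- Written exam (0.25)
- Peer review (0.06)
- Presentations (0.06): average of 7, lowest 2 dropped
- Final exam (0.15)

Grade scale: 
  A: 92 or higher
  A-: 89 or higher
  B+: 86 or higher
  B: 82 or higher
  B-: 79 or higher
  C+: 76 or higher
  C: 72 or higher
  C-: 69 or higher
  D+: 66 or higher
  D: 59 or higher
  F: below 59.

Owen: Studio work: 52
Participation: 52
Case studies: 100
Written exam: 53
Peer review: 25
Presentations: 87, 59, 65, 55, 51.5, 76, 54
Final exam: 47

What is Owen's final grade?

Presentations: drop 51.5, 54 → average of remaining 5 = 342/5 = 68.4
Weighted total:
  Studio work 52 × 0.21 = 10.92
  Participation 52 × 0.07 = 3.64
  Case studies 100 × 0.2 = 20
  Written exam 53 × 0.25 = 13.25
  Peer review 25 × 0.06 = 1.5
  Presentations 68.4 × 0.06 = 4.104
  Final exam 47 × 0.15 = 7.05
Sum = 60.464
60.464 is ≥ 59 and < 66 → D

D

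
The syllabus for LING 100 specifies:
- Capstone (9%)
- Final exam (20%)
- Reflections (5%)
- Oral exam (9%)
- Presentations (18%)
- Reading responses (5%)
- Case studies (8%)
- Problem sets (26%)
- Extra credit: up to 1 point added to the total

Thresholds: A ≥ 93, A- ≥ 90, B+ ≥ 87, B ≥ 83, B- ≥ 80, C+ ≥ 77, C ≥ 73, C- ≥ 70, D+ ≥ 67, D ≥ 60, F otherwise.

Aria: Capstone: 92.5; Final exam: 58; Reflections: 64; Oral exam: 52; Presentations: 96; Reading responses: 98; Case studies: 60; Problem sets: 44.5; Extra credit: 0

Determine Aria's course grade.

Weighted total:
  Capstone 92.5 × 0.09 = 8.325
  Final exam 58 × 0.2 = 11.6
  Reflections 64 × 0.05 = 3.2
  Oral exam 52 × 0.09 = 4.68
  Presentations 96 × 0.18 = 17.28
  Reading responses 98 × 0.05 = 4.9
  Case studies 60 × 0.08 = 4.8
  Problem sets 44.5 × 0.26 = 11.57
Sum = 66.355
Extra credit: 66.355 + 0 = 66.355
66.355 is ≥ 60 and < 67 → D

D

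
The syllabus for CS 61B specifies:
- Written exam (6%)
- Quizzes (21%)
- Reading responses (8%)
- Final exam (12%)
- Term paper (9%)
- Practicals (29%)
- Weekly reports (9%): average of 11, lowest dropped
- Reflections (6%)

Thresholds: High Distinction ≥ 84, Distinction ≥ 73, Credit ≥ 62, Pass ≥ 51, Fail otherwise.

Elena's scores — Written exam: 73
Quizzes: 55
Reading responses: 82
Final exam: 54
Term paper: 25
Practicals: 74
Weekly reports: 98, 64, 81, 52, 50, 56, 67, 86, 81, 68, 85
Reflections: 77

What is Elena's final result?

Credit

Weekly reports: drop 50 → average of remaining 10 = 738/10 = 73.8
Weighted total:
  Written exam 73 × 0.06 = 4.38
  Quizzes 55 × 0.21 = 11.55
  Reading responses 82 × 0.08 = 6.56
  Final exam 54 × 0.12 = 6.48
  Term paper 25 × 0.09 = 2.25
  Practicals 74 × 0.29 = 21.46
  Weekly reports 73.8 × 0.09 = 6.642
  Reflections 77 × 0.06 = 4.62
Sum = 63.942
63.942 is ≥ 62 and < 73 → Credit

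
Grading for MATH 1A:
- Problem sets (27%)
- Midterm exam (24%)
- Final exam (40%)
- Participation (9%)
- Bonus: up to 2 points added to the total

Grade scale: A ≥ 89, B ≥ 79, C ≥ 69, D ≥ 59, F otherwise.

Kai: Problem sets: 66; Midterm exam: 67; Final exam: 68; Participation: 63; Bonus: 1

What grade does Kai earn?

D

Weighted total:
  Problem sets 66 × 0.27 = 17.82
  Midterm exam 67 × 0.24 = 16.08
  Final exam 68 × 0.4 = 27.2
  Participation 63 × 0.09 = 5.67
Sum = 66.77
Bonus: 66.77 + 1 = 67.77
67.77 is ≥ 59 and < 69 → D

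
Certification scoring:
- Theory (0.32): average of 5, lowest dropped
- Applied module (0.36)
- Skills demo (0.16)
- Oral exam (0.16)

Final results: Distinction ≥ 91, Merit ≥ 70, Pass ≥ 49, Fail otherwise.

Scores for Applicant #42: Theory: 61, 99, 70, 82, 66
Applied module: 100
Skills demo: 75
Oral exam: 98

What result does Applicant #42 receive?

Merit

Theory: drop 61 → average of remaining 4 = 317/4 = 79.25
Weighted total:
  Theory 79.25 × 0.32 = 25.36
  Applied module 100 × 0.36 = 36
  Skills demo 75 × 0.16 = 12
  Oral exam 98 × 0.16 = 15.68
Sum = 89.04
89.04 is ≥ 70 and < 91 → Merit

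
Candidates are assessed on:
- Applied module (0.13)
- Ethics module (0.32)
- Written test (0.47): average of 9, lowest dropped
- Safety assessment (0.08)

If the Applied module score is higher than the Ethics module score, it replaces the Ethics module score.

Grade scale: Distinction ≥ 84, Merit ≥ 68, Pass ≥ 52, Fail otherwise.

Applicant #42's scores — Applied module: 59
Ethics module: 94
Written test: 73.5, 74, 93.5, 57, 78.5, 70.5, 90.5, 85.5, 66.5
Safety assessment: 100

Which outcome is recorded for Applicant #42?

Merit

Written test: drop 57 → average of remaining 8 = 632.5/8 = 79.0625
Applied module (59) ≤ Ethics module (94), so Ethics module stays at 94.
Weighted total:
  Applied module 59 × 0.13 = 7.67
  Ethics module 94 × 0.32 = 30.08
  Written test 79.0625 × 0.47 = 37.159375
  Safety assessment 100 × 0.08 = 8
Sum = 82.909375
82.909375 is ≥ 68 and < 84 → Merit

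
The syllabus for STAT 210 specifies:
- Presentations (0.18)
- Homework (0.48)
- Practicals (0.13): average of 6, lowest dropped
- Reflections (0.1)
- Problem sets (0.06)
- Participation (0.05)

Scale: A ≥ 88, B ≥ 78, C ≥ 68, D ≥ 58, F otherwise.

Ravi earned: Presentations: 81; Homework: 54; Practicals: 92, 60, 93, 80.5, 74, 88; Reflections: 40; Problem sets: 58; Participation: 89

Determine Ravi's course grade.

Practicals: drop 60 → average of remaining 5 = 427.5/5 = 85.5
Weighted total:
  Presentations 81 × 0.18 = 14.58
  Homework 54 × 0.48 = 25.92
  Practicals 85.5 × 0.13 = 11.115
  Reflections 40 × 0.1 = 4
  Problem sets 58 × 0.06 = 3.48
  Participation 89 × 0.05 = 4.45
Sum = 63.545
63.545 is ≥ 58 and < 68 → D

D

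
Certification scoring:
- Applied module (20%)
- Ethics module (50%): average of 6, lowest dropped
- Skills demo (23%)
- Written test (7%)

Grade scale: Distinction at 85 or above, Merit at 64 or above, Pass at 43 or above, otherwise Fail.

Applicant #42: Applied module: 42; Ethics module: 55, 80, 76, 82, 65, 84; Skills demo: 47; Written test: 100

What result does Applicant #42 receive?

Merit

Ethics module: drop 55 → average of remaining 5 = 387/5 = 77.4
Weighted total:
  Applied module 42 × 0.2 = 8.4
  Ethics module 77.4 × 0.5 = 38.7
  Skills demo 47 × 0.23 = 10.81
  Written test 100 × 0.07 = 7
Sum = 64.91
64.91 is ≥ 64 and < 85 → Merit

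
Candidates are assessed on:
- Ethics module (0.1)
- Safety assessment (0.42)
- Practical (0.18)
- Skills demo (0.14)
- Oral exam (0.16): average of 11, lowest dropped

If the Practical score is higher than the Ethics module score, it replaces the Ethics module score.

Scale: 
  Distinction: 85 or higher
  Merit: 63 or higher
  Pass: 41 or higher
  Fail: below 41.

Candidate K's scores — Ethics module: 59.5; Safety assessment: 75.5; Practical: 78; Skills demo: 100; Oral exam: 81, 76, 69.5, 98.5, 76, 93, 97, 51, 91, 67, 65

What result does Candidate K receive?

Oral exam: drop 51 → average of remaining 10 = 814/10 = 81.4
Practical (78) > Ethics module (59.5), so Ethics module counts as 78.
Weighted total:
  Ethics module 78 × 0.1 = 7.8
  Safety assessment 75.5 × 0.42 = 31.71
  Practical 78 × 0.18 = 14.04
  Skills demo 100 × 0.14 = 14
  Oral exam 81.4 × 0.16 = 13.024
Sum = 80.574
80.574 is ≥ 63 and < 85 → Merit

Merit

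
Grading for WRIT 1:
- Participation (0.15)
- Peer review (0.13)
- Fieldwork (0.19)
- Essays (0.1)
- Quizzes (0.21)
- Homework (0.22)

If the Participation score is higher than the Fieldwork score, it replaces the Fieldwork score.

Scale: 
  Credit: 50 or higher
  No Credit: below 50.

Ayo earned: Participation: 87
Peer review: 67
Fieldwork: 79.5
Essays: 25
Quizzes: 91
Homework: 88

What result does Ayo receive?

Credit

Participation (87) > Fieldwork (79.5), so Fieldwork counts as 87.
Weighted total:
  Participation 87 × 0.15 = 13.05
  Peer review 67 × 0.13 = 8.71
  Fieldwork 87 × 0.19 = 16.53
  Essays 25 × 0.1 = 2.5
  Quizzes 91 × 0.21 = 19.11
  Homework 88 × 0.22 = 19.36
Sum = 79.26
79.26 ≥ 50 → Credit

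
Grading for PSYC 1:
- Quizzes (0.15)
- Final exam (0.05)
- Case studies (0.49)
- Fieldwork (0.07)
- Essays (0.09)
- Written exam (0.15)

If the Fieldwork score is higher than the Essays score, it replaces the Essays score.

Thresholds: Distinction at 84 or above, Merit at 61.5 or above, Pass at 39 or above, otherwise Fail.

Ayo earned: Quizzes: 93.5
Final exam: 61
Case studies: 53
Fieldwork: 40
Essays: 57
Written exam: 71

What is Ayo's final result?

Fieldwork (40) ≤ Essays (57), so Essays stays at 57.
Weighted total:
  Quizzes 93.5 × 0.15 = 14.025
  Final exam 61 × 0.05 = 3.05
  Case studies 53 × 0.49 = 25.97
  Fieldwork 40 × 0.07 = 2.8
  Essays 57 × 0.09 = 5.13
  Written exam 71 × 0.15 = 10.65
Sum = 61.625
61.625 is ≥ 61.5 and < 84 → Merit

Merit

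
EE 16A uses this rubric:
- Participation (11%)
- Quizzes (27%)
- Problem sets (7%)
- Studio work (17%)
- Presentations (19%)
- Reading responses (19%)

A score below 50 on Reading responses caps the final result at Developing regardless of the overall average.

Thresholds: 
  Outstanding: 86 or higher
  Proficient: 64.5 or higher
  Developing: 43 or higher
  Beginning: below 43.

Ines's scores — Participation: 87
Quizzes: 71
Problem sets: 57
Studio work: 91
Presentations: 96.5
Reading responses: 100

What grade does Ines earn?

Proficient

Reading responses score 100 ≥ 50: minimum met.
Weighted total:
  Participation 87 × 0.11 = 9.57
  Quizzes 71 × 0.27 = 19.17
  Problem sets 57 × 0.07 = 3.99
  Studio work 91 × 0.17 = 15.47
  Presentations 96.5 × 0.19 = 18.335
  Reading responses 100 × 0.19 = 19
Sum = 85.535
85.535 is ≥ 64.5 and < 86 → Proficient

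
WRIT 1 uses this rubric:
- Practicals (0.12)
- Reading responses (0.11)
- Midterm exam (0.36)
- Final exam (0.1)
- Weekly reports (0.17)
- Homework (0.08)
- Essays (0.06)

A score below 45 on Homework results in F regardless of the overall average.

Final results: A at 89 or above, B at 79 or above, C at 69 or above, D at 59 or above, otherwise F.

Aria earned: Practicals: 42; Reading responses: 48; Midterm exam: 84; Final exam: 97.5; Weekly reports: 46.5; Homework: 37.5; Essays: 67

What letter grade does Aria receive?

Homework score 37.5 < 45: minimum not met.
Weighted total:
  Practicals 42 × 0.12 = 5.04
  Reading responses 48 × 0.11 = 5.28
  Midterm exam 84 × 0.36 = 30.24
  Final exam 97.5 × 0.1 = 9.75
  Weekly reports 46.5 × 0.17 = 7.905
  Homework 37.5 × 0.08 = 3
  Essays 67 × 0.06 = 4.02
Sum = 65.235
Because the Homework minimum was not met, the result is F.

F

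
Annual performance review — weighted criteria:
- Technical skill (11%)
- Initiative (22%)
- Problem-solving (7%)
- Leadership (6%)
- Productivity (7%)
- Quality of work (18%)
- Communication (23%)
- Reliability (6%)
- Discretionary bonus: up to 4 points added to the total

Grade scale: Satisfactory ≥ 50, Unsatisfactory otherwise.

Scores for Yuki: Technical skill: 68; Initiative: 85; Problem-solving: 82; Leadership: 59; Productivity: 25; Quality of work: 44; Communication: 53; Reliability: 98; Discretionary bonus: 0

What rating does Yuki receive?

Weighted total:
  Technical skill 68 × 0.11 = 7.48
  Initiative 85 × 0.22 = 18.7
  Problem-solving 82 × 0.07 = 5.74
  Leadership 59 × 0.06 = 3.54
  Productivity 25 × 0.07 = 1.75
  Quality of work 44 × 0.18 = 7.92
  Communication 53 × 0.23 = 12.19
  Reliability 98 × 0.06 = 5.88
Sum = 63.2
Discretionary bonus: 63.2 + 0 = 63.2
63.2 ≥ 50 → Satisfactory

Satisfactory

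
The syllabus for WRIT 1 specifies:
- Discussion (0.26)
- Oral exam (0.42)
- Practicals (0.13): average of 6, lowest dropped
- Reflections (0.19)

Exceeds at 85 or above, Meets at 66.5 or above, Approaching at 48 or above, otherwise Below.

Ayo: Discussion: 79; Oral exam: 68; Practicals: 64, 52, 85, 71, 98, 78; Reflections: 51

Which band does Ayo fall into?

Meets

Practicals: drop 52 → average of remaining 5 = 396/5 = 79.2
Weighted total:
  Discussion 79 × 0.26 = 20.54
  Oral exam 68 × 0.42 = 28.56
  Practicals 79.2 × 0.13 = 10.296
  Reflections 51 × 0.19 = 9.69
Sum = 69.086
69.086 is ≥ 66.5 and < 85 → Meets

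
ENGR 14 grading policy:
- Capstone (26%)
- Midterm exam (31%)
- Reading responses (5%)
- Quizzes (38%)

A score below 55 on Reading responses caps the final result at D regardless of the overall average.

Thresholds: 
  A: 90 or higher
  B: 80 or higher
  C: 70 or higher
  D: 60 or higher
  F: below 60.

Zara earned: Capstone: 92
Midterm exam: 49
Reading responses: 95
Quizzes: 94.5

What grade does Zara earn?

C

Reading responses score 95 ≥ 55: minimum met.
Weighted total:
  Capstone 92 × 0.26 = 23.92
  Midterm exam 49 × 0.31 = 15.19
  Reading responses 95 × 0.05 = 4.75
  Quizzes 94.5 × 0.38 = 35.91
Sum = 79.77
79.77 is ≥ 70 and < 80 → C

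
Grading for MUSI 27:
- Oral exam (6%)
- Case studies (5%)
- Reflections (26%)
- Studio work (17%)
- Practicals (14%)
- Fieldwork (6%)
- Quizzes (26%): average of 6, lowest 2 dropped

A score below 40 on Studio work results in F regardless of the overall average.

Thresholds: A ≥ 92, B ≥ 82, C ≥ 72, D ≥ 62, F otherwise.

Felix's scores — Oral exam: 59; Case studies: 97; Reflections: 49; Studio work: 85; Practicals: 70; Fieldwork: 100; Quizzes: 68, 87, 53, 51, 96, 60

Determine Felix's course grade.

Quizzes: drop 51, 53 → average of remaining 4 = 311/4 = 77.75
Studio work score 85 ≥ 40: minimum met.
Weighted total:
  Oral exam 59 × 0.06 = 3.54
  Case studies 97 × 0.05 = 4.85
  Reflections 49 × 0.26 = 12.74
  Studio work 85 × 0.17 = 14.45
  Practicals 70 × 0.14 = 9.8
  Fieldwork 100 × 0.06 = 6
  Quizzes 77.75 × 0.26 = 20.215
Sum = 71.595
71.595 is ≥ 62 and < 72 → D

D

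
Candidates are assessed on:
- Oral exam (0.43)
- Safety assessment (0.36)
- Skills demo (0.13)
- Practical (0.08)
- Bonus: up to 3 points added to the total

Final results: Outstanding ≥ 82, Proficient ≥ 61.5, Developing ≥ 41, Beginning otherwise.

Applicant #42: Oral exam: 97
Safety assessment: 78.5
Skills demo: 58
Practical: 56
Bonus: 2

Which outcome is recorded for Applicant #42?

Weighted total:
  Oral exam 97 × 0.43 = 41.71
  Safety assessment 78.5 × 0.36 = 28.26
  Skills demo 58 × 0.13 = 7.54
  Practical 56 × 0.08 = 4.48
Sum = 81.99
Bonus: 81.99 + 2 = 83.99
83.99 ≥ 82 → Outstanding

Outstanding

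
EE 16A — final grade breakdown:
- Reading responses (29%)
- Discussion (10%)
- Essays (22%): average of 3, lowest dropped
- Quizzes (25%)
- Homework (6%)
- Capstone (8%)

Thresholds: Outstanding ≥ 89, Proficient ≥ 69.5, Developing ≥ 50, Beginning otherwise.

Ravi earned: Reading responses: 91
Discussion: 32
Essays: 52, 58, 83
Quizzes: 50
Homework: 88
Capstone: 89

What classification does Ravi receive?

Essays: drop 52 → average of remaining 2 = 141/2 = 70.5
Weighted total:
  Reading responses 91 × 0.29 = 26.39
  Discussion 32 × 0.1 = 3.2
  Essays 70.5 × 0.22 = 15.51
  Quizzes 50 × 0.25 = 12.5
  Homework 88 × 0.06 = 5.28
  Capstone 89 × 0.08 = 7.12
Sum = 70
70 is ≥ 69.5 and < 89 → Proficient

Proficient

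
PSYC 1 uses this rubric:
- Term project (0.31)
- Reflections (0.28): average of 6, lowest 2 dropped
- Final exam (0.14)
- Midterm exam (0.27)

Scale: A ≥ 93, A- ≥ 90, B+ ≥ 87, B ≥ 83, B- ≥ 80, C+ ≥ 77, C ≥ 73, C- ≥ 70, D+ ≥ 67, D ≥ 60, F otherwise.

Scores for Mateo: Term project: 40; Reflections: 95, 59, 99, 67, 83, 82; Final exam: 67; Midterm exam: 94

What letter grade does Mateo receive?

Reflections: drop 59, 67 → average of remaining 4 = 359/4 = 89.75
Weighted total:
  Term project 40 × 0.31 = 12.4
  Reflections 89.75 × 0.28 = 25.13
  Final exam 67 × 0.14 = 9.38
  Midterm exam 94 × 0.27 = 25.38
Sum = 72.29
72.29 is ≥ 70 and < 73 → C-

C-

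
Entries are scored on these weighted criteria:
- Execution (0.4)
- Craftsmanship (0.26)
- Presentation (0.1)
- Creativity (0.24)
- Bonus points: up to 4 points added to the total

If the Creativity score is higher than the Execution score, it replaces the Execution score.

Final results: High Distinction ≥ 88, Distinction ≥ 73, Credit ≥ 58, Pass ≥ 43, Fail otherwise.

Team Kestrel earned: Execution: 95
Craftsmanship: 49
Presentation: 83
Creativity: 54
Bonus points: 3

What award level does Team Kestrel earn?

Distinction

Creativity (54) ≤ Execution (95), so Execution stays at 95.
Weighted total:
  Execution 95 × 0.4 = 38
  Craftsmanship 49 × 0.26 = 12.74
  Presentation 83 × 0.1 = 8.3
  Creativity 54 × 0.24 = 12.96
Sum = 72
Bonus points: 72 + 3 = 75
75 is ≥ 73 and < 88 → Distinction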